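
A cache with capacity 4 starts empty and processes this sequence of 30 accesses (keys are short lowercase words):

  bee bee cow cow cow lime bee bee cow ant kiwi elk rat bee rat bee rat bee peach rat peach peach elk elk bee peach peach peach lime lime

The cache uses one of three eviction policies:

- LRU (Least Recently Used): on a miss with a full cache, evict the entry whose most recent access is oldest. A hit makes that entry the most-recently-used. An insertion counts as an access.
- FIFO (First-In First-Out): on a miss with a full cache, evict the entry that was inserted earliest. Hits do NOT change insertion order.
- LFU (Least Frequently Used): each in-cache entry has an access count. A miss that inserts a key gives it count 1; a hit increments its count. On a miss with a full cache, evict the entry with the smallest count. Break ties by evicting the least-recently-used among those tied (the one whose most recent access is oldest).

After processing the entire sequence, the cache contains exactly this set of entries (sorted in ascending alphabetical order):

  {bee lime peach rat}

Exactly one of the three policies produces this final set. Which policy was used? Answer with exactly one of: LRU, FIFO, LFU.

Answer: FIFO

Derivation:
Simulating under each policy and comparing final sets:
  LRU: final set = {bee elk lime peach} -> differs
  FIFO: final set = {bee lime peach rat} -> MATCHES target
  LFU: final set = {bee cow lime rat} -> differs
Only FIFO produces the target set.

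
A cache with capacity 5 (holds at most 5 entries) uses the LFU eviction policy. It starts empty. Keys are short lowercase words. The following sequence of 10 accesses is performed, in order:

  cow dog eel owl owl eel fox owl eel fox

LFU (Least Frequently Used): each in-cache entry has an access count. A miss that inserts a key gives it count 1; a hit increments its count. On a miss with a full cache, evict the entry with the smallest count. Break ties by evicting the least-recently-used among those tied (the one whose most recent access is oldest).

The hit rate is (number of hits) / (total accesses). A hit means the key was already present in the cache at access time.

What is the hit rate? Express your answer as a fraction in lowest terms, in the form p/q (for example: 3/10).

Answer: 1/2

Derivation:
LFU simulation (capacity=5):
  1. access cow: MISS. Cache: [cow(c=1)]
  2. access dog: MISS. Cache: [cow(c=1) dog(c=1)]
  3. access eel: MISS. Cache: [cow(c=1) dog(c=1) eel(c=1)]
  4. access owl: MISS. Cache: [cow(c=1) dog(c=1) eel(c=1) owl(c=1)]
  5. access owl: HIT, count now 2. Cache: [cow(c=1) dog(c=1) eel(c=1) owl(c=2)]
  6. access eel: HIT, count now 2. Cache: [cow(c=1) dog(c=1) owl(c=2) eel(c=2)]
  7. access fox: MISS. Cache: [cow(c=1) dog(c=1) fox(c=1) owl(c=2) eel(c=2)]
  8. access owl: HIT, count now 3. Cache: [cow(c=1) dog(c=1) fox(c=1) eel(c=2) owl(c=3)]
  9. access eel: HIT, count now 3. Cache: [cow(c=1) dog(c=1) fox(c=1) owl(c=3) eel(c=3)]
  10. access fox: HIT, count now 2. Cache: [cow(c=1) dog(c=1) fox(c=2) owl(c=3) eel(c=3)]
Total: 5 hits, 5 misses, 0 evictions

Hit rate = 5/10 = 1/2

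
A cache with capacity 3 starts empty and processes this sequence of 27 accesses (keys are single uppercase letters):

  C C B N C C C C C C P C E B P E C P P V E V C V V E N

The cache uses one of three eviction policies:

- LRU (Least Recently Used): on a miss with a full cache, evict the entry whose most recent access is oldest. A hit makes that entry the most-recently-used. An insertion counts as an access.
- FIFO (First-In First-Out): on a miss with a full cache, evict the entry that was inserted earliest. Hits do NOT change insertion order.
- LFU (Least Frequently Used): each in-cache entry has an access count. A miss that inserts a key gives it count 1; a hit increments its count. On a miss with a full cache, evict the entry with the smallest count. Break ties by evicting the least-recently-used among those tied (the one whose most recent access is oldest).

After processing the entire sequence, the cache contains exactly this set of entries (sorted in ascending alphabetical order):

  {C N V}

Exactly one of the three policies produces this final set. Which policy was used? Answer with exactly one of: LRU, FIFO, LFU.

Answer: LFU

Derivation:
Simulating under each policy and comparing final sets:
  LRU: final set = {E N V} -> differs
  FIFO: final set = {E N V} -> differs
  LFU: final set = {C N V} -> MATCHES target
Only LFU produces the target set.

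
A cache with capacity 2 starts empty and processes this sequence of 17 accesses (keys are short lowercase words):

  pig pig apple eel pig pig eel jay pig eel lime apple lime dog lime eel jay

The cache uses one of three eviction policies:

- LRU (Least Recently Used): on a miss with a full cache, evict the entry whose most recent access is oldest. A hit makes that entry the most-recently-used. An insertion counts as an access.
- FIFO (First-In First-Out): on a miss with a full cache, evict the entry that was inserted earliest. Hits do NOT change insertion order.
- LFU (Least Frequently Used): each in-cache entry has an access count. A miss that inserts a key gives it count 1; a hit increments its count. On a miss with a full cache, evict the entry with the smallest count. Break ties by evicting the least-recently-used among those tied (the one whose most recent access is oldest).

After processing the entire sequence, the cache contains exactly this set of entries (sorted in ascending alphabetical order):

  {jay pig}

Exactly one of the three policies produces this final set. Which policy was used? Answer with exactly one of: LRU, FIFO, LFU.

Simulating under each policy and comparing final sets:
  LRU: final set = {eel jay} -> differs
  FIFO: final set = {eel jay} -> differs
  LFU: final set = {jay pig} -> MATCHES target
Only LFU produces the target set.

Answer: LFU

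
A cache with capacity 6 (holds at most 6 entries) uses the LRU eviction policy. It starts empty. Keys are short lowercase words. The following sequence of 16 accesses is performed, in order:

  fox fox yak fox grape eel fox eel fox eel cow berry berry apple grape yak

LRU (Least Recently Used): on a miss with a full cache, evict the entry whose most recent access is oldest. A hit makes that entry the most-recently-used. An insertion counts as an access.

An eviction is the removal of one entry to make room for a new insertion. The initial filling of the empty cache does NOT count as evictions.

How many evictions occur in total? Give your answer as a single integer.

Answer: 2

Derivation:
LRU simulation (capacity=6):
  1. access fox: MISS. Cache (LRU->MRU): [fox]
  2. access fox: HIT. Cache (LRU->MRU): [fox]
  3. access yak: MISS. Cache (LRU->MRU): [fox yak]
  4. access fox: HIT. Cache (LRU->MRU): [yak fox]
  5. access grape: MISS. Cache (LRU->MRU): [yak fox grape]
  6. access eel: MISS. Cache (LRU->MRU): [yak fox grape eel]
  7. access fox: HIT. Cache (LRU->MRU): [yak grape eel fox]
  8. access eel: HIT. Cache (LRU->MRU): [yak grape fox eel]
  9. access fox: HIT. Cache (LRU->MRU): [yak grape eel fox]
  10. access eel: HIT. Cache (LRU->MRU): [yak grape fox eel]
  11. access cow: MISS. Cache (LRU->MRU): [yak grape fox eel cow]
  12. access berry: MISS. Cache (LRU->MRU): [yak grape fox eel cow berry]
  13. access berry: HIT. Cache (LRU->MRU): [yak grape fox eel cow berry]
  14. access apple: MISS, evict yak. Cache (LRU->MRU): [grape fox eel cow berry apple]
  15. access grape: HIT. Cache (LRU->MRU): [fox eel cow berry apple grape]
  16. access yak: MISS, evict fox. Cache (LRU->MRU): [eel cow berry apple grape yak]
Total: 8 hits, 8 misses, 2 evictions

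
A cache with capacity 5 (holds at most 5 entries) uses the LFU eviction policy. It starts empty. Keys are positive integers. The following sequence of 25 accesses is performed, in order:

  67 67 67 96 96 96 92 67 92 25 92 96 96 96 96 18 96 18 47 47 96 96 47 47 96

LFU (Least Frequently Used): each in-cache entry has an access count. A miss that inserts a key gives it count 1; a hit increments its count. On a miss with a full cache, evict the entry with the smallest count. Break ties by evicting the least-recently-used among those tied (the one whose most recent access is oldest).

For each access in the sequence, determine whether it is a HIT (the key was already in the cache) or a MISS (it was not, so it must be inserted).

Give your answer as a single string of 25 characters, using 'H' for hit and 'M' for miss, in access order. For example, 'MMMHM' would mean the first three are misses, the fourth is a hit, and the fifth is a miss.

LFU simulation (capacity=5):
  1. access 67: MISS. Cache: [67(c=1)]
  2. access 67: HIT, count now 2. Cache: [67(c=2)]
  3. access 67: HIT, count now 3. Cache: [67(c=3)]
  4. access 96: MISS. Cache: [96(c=1) 67(c=3)]
  5. access 96: HIT, count now 2. Cache: [96(c=2) 67(c=3)]
  6. access 96: HIT, count now 3. Cache: [67(c=3) 96(c=3)]
  7. access 92: MISS. Cache: [92(c=1) 67(c=3) 96(c=3)]
  8. access 67: HIT, count now 4. Cache: [92(c=1) 96(c=3) 67(c=4)]
  9. access 92: HIT, count now 2. Cache: [92(c=2) 96(c=3) 67(c=4)]
  10. access 25: MISS. Cache: [25(c=1) 92(c=2) 96(c=3) 67(c=4)]
  11. access 92: HIT, count now 3. Cache: [25(c=1) 96(c=3) 92(c=3) 67(c=4)]
  12. access 96: HIT, count now 4. Cache: [25(c=1) 92(c=3) 67(c=4) 96(c=4)]
  13. access 96: HIT, count now 5. Cache: [25(c=1) 92(c=3) 67(c=4) 96(c=5)]
  14. access 96: HIT, count now 6. Cache: [25(c=1) 92(c=3) 67(c=4) 96(c=6)]
  15. access 96: HIT, count now 7. Cache: [25(c=1) 92(c=3) 67(c=4) 96(c=7)]
  16. access 18: MISS. Cache: [25(c=1) 18(c=1) 92(c=3) 67(c=4) 96(c=7)]
  17. access 96: HIT, count now 8. Cache: [25(c=1) 18(c=1) 92(c=3) 67(c=4) 96(c=8)]
  18. access 18: HIT, count now 2. Cache: [25(c=1) 18(c=2) 92(c=3) 67(c=4) 96(c=8)]
  19. access 47: MISS, evict 25(c=1). Cache: [47(c=1) 18(c=2) 92(c=3) 67(c=4) 96(c=8)]
  20. access 47: HIT, count now 2. Cache: [18(c=2) 47(c=2) 92(c=3) 67(c=4) 96(c=8)]
  21. access 96: HIT, count now 9. Cache: [18(c=2) 47(c=2) 92(c=3) 67(c=4) 96(c=9)]
  22. access 96: HIT, count now 10. Cache: [18(c=2) 47(c=2) 92(c=3) 67(c=4) 96(c=10)]
  23. access 47: HIT, count now 3. Cache: [18(c=2) 92(c=3) 47(c=3) 67(c=4) 96(c=10)]
  24. access 47: HIT, count now 4. Cache: [18(c=2) 92(c=3) 67(c=4) 47(c=4) 96(c=10)]
  25. access 96: HIT, count now 11. Cache: [18(c=2) 92(c=3) 67(c=4) 47(c=4) 96(c=11)]
Total: 19 hits, 6 misses, 1 evictions

Answer: MHHMHHMHHMHHHHHMHHMHHHHHH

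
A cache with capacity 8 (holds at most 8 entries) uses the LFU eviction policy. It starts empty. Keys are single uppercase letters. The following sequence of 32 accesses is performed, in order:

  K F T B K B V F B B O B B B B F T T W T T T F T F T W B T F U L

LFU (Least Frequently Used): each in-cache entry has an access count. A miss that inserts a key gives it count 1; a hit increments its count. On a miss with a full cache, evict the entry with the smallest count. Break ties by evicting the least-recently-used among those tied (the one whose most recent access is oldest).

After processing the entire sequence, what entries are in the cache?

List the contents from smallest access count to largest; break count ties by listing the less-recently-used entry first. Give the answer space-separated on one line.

LFU simulation (capacity=8):
  1. access K: MISS. Cache: [K(c=1)]
  2. access F: MISS. Cache: [K(c=1) F(c=1)]
  3. access T: MISS. Cache: [K(c=1) F(c=1) T(c=1)]
  4. access B: MISS. Cache: [K(c=1) F(c=1) T(c=1) B(c=1)]
  5. access K: HIT, count now 2. Cache: [F(c=1) T(c=1) B(c=1) K(c=2)]
  6. access B: HIT, count now 2. Cache: [F(c=1) T(c=1) K(c=2) B(c=2)]
  7. access V: MISS. Cache: [F(c=1) T(c=1) V(c=1) K(c=2) B(c=2)]
  8. access F: HIT, count now 2. Cache: [T(c=1) V(c=1) K(c=2) B(c=2) F(c=2)]
  9. access B: HIT, count now 3. Cache: [T(c=1) V(c=1) K(c=2) F(c=2) B(c=3)]
  10. access B: HIT, count now 4. Cache: [T(c=1) V(c=1) K(c=2) F(c=2) B(c=4)]
  11. access O: MISS. Cache: [T(c=1) V(c=1) O(c=1) K(c=2) F(c=2) B(c=4)]
  12. access B: HIT, count now 5. Cache: [T(c=1) V(c=1) O(c=1) K(c=2) F(c=2) B(c=5)]
  13. access B: HIT, count now 6. Cache: [T(c=1) V(c=1) O(c=1) K(c=2) F(c=2) B(c=6)]
  14. access B: HIT, count now 7. Cache: [T(c=1) V(c=1) O(c=1) K(c=2) F(c=2) B(c=7)]
  15. access B: HIT, count now 8. Cache: [T(c=1) V(c=1) O(c=1) K(c=2) F(c=2) B(c=8)]
  16. access F: HIT, count now 3. Cache: [T(c=1) V(c=1) O(c=1) K(c=2) F(c=3) B(c=8)]
  17. access T: HIT, count now 2. Cache: [V(c=1) O(c=1) K(c=2) T(c=2) F(c=3) B(c=8)]
  18. access T: HIT, count now 3. Cache: [V(c=1) O(c=1) K(c=2) F(c=3) T(c=3) B(c=8)]
  19. access W: MISS. Cache: [V(c=1) O(c=1) W(c=1) K(c=2) F(c=3) T(c=3) B(c=8)]
  20. access T: HIT, count now 4. Cache: [V(c=1) O(c=1) W(c=1) K(c=2) F(c=3) T(c=4) B(c=8)]
  21. access T: HIT, count now 5. Cache: [V(c=1) O(c=1) W(c=1) K(c=2) F(c=3) T(c=5) B(c=8)]
  22. access T: HIT, count now 6. Cache: [V(c=1) O(c=1) W(c=1) K(c=2) F(c=3) T(c=6) B(c=8)]
  23. access F: HIT, count now 4. Cache: [V(c=1) O(c=1) W(c=1) K(c=2) F(c=4) T(c=6) B(c=8)]
  24. access T: HIT, count now 7. Cache: [V(c=1) O(c=1) W(c=1) K(c=2) F(c=4) T(c=7) B(c=8)]
  25. access F: HIT, count now 5. Cache: [V(c=1) O(c=1) W(c=1) K(c=2) F(c=5) T(c=7) B(c=8)]
  26. access T: HIT, count now 8. Cache: [V(c=1) O(c=1) W(c=1) K(c=2) F(c=5) B(c=8) T(c=8)]
  27. access W: HIT, count now 2. Cache: [V(c=1) O(c=1) K(c=2) W(c=2) F(c=5) B(c=8) T(c=8)]
  28. access B: HIT, count now 9. Cache: [V(c=1) O(c=1) K(c=2) W(c=2) F(c=5) T(c=8) B(c=9)]
  29. access T: HIT, count now 9. Cache: [V(c=1) O(c=1) K(c=2) W(c=2) F(c=5) B(c=9) T(c=9)]
  30. access F: HIT, count now 6. Cache: [V(c=1) O(c=1) K(c=2) W(c=2) F(c=6) B(c=9) T(c=9)]
  31. access U: MISS. Cache: [V(c=1) O(c=1) U(c=1) K(c=2) W(c=2) F(c=6) B(c=9) T(c=9)]
  32. access L: MISS, evict V(c=1). Cache: [O(c=1) U(c=1) L(c=1) K(c=2) W(c=2) F(c=6) B(c=9) T(c=9)]
Total: 23 hits, 9 misses, 1 evictions

Answer: O U L K W F B T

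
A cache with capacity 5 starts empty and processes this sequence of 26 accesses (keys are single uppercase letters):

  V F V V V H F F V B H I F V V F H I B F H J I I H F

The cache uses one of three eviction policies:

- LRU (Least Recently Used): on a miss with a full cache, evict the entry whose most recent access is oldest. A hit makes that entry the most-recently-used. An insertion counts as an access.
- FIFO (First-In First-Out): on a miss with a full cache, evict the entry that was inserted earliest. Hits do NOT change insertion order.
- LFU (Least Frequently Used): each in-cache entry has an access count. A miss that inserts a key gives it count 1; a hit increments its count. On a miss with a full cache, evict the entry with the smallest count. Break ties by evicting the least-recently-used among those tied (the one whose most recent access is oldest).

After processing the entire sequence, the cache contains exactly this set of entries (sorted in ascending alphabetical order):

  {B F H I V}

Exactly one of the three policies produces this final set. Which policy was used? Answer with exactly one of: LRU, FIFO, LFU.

Simulating under each policy and comparing final sets:
  LRU: final set = {B F H I J} -> differs
  FIFO: final set = {B F H I J} -> differs
  LFU: final set = {B F H I V} -> MATCHES target
Only LFU produces the target set.

Answer: LFU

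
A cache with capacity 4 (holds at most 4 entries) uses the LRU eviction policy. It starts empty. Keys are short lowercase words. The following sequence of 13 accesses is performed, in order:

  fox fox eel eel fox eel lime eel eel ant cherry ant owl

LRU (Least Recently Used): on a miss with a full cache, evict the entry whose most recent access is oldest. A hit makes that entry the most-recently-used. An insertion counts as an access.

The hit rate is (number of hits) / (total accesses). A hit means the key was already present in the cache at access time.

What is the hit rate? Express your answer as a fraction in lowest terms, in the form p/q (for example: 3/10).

LRU simulation (capacity=4):
  1. access fox: MISS. Cache (LRU->MRU): [fox]
  2. access fox: HIT. Cache (LRU->MRU): [fox]
  3. access eel: MISS. Cache (LRU->MRU): [fox eel]
  4. access eel: HIT. Cache (LRU->MRU): [fox eel]
  5. access fox: HIT. Cache (LRU->MRU): [eel fox]
  6. access eel: HIT. Cache (LRU->MRU): [fox eel]
  7. access lime: MISS. Cache (LRU->MRU): [fox eel lime]
  8. access eel: HIT. Cache (LRU->MRU): [fox lime eel]
  9. access eel: HIT. Cache (LRU->MRU): [fox lime eel]
  10. access ant: MISS. Cache (LRU->MRU): [fox lime eel ant]
  11. access cherry: MISS, evict fox. Cache (LRU->MRU): [lime eel ant cherry]
  12. access ant: HIT. Cache (LRU->MRU): [lime eel cherry ant]
  13. access owl: MISS, evict lime. Cache (LRU->MRU): [eel cherry ant owl]
Total: 7 hits, 6 misses, 2 evictions

Hit rate = 7/13

Answer: 7/13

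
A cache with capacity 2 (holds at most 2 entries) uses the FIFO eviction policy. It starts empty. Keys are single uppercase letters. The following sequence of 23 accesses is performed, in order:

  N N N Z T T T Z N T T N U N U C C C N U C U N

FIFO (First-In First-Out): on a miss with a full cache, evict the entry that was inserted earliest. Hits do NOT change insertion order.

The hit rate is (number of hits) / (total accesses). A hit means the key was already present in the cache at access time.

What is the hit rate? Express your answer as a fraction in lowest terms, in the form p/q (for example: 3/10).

FIFO simulation (capacity=2):
  1. access N: MISS. Cache (old->new): [N]
  2. access N: HIT. Cache (old->new): [N]
  3. access N: HIT. Cache (old->new): [N]
  4. access Z: MISS. Cache (old->new): [N Z]
  5. access T: MISS, evict N. Cache (old->new): [Z T]
  6. access T: HIT. Cache (old->new): [Z T]
  7. access T: HIT. Cache (old->new): [Z T]
  8. access Z: HIT. Cache (old->new): [Z T]
  9. access N: MISS, evict Z. Cache (old->new): [T N]
  10. access T: HIT. Cache (old->new): [T N]
  11. access T: HIT. Cache (old->new): [T N]
  12. access N: HIT. Cache (old->new): [T N]
  13. access U: MISS, evict T. Cache (old->new): [N U]
  14. access N: HIT. Cache (old->new): [N U]
  15. access U: HIT. Cache (old->new): [N U]
  16. access C: MISS, evict N. Cache (old->new): [U C]
  17. access C: HIT. Cache (old->new): [U C]
  18. access C: HIT. Cache (old->new): [U C]
  19. access N: MISS, evict U. Cache (old->new): [C N]
  20. access U: MISS, evict C. Cache (old->new): [N U]
  21. access C: MISS, evict N. Cache (old->new): [U C]
  22. access U: HIT. Cache (old->new): [U C]
  23. access N: MISS, evict U. Cache (old->new): [C N]
Total: 13 hits, 10 misses, 8 evictions

Hit rate = 13/23

Answer: 13/23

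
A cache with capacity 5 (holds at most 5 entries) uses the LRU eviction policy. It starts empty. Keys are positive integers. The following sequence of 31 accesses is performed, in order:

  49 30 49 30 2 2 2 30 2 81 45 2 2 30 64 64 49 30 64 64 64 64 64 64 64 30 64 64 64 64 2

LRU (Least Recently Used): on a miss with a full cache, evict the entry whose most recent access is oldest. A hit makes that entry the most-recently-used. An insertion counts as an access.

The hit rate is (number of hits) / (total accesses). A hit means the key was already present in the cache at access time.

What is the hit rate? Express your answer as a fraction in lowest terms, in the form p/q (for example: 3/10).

Answer: 24/31

Derivation:
LRU simulation (capacity=5):
  1. access 49: MISS. Cache (LRU->MRU): [49]
  2. access 30: MISS. Cache (LRU->MRU): [49 30]
  3. access 49: HIT. Cache (LRU->MRU): [30 49]
  4. access 30: HIT. Cache (LRU->MRU): [49 30]
  5. access 2: MISS. Cache (LRU->MRU): [49 30 2]
  6. access 2: HIT. Cache (LRU->MRU): [49 30 2]
  7. access 2: HIT. Cache (LRU->MRU): [49 30 2]
  8. access 30: HIT. Cache (LRU->MRU): [49 2 30]
  9. access 2: HIT. Cache (LRU->MRU): [49 30 2]
  10. access 81: MISS. Cache (LRU->MRU): [49 30 2 81]
  11. access 45: MISS. Cache (LRU->MRU): [49 30 2 81 45]
  12. access 2: HIT. Cache (LRU->MRU): [49 30 81 45 2]
  13. access 2: HIT. Cache (LRU->MRU): [49 30 81 45 2]
  14. access 30: HIT. Cache (LRU->MRU): [49 81 45 2 30]
  15. access 64: MISS, evict 49. Cache (LRU->MRU): [81 45 2 30 64]
  16. access 64: HIT. Cache (LRU->MRU): [81 45 2 30 64]
  17. access 49: MISS, evict 81. Cache (LRU->MRU): [45 2 30 64 49]
  18. access 30: HIT. Cache (LRU->MRU): [45 2 64 49 30]
  19. access 64: HIT. Cache (LRU->MRU): [45 2 49 30 64]
  20. access 64: HIT. Cache (LRU->MRU): [45 2 49 30 64]
  21. access 64: HIT. Cache (LRU->MRU): [45 2 49 30 64]
  22. access 64: HIT. Cache (LRU->MRU): [45 2 49 30 64]
  23. access 64: HIT. Cache (LRU->MRU): [45 2 49 30 64]
  24. access 64: HIT. Cache (LRU->MRU): [45 2 49 30 64]
  25. access 64: HIT. Cache (LRU->MRU): [45 2 49 30 64]
  26. access 30: HIT. Cache (LRU->MRU): [45 2 49 64 30]
  27. access 64: HIT. Cache (LRU->MRU): [45 2 49 30 64]
  28. access 64: HIT. Cache (LRU->MRU): [45 2 49 30 64]
  29. access 64: HIT. Cache (LRU->MRU): [45 2 49 30 64]
  30. access 64: HIT. Cache (LRU->MRU): [45 2 49 30 64]
  31. access 2: HIT. Cache (LRU->MRU): [45 49 30 64 2]
Total: 24 hits, 7 misses, 2 evictions

Hit rate = 24/31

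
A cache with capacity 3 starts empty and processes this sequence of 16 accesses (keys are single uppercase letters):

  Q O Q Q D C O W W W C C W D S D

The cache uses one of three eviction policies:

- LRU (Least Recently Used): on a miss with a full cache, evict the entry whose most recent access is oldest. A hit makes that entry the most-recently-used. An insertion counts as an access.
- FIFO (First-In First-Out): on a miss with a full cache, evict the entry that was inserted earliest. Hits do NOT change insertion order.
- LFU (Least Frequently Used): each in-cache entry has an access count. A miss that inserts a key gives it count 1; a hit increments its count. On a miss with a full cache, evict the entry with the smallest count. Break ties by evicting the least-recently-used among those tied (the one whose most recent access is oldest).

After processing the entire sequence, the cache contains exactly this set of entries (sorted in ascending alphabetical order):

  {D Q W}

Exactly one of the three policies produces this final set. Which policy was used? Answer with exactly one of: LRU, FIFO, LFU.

Simulating under each policy and comparing final sets:
  LRU: final set = {D S W} -> differs
  FIFO: final set = {D S W} -> differs
  LFU: final set = {D Q W} -> MATCHES target
Only LFU produces the target set.

Answer: LFU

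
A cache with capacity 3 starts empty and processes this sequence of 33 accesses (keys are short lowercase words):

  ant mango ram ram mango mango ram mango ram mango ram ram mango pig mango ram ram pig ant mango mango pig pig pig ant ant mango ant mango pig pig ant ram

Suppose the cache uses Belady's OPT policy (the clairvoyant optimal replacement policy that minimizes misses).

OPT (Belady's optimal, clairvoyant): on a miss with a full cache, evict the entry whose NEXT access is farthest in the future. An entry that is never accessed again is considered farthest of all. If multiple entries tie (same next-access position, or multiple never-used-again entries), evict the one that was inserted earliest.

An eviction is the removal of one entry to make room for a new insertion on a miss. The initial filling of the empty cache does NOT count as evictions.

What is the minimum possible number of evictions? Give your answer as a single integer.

OPT (Belady) simulation (capacity=3):
  1. access ant: MISS. Cache: [ant]
  2. access mango: MISS. Cache: [ant mango]
  3. access ram: MISS. Cache: [ant mango ram]
  4. access ram: HIT. Next use of ram: step 7. Cache: [ant mango ram]
  5. access mango: HIT. Next use of mango: step 6. Cache: [ant mango ram]
  6. access mango: HIT. Next use of mango: step 8. Cache: [ant mango ram]
  7. access ram: HIT. Next use of ram: step 9. Cache: [ant mango ram]
  8. access mango: HIT. Next use of mango: step 10. Cache: [ant mango ram]
  9. access ram: HIT. Next use of ram: step 11. Cache: [ant mango ram]
  10. access mango: HIT. Next use of mango: step 13. Cache: [ant mango ram]
  11. access ram: HIT. Next use of ram: step 12. Cache: [ant mango ram]
  12. access ram: HIT. Next use of ram: step 16. Cache: [ant mango ram]
  13. access mango: HIT. Next use of mango: step 15. Cache: [ant mango ram]
  14. access pig: MISS, evict ant (next use: step 19). Cache: [mango ram pig]
  15. access mango: HIT. Next use of mango: step 20. Cache: [mango ram pig]
  16. access ram: HIT. Next use of ram: step 17. Cache: [mango ram pig]
  17. access ram: HIT. Next use of ram: step 33. Cache: [mango ram pig]
  18. access pig: HIT. Next use of pig: step 22. Cache: [mango ram pig]
  19. access ant: MISS, evict ram (next use: step 33). Cache: [mango pig ant]
  20. access mango: HIT. Next use of mango: step 21. Cache: [mango pig ant]
  21. access mango: HIT. Next use of mango: step 27. Cache: [mango pig ant]
  22. access pig: HIT. Next use of pig: step 23. Cache: [mango pig ant]
  23. access pig: HIT. Next use of pig: step 24. Cache: [mango pig ant]
  24. access pig: HIT. Next use of pig: step 30. Cache: [mango pig ant]
  25. access ant: HIT. Next use of ant: step 26. Cache: [mango pig ant]
  26. access ant: HIT. Next use of ant: step 28. Cache: [mango pig ant]
  27. access mango: HIT. Next use of mango: step 29. Cache: [mango pig ant]
  28. access ant: HIT. Next use of ant: step 32. Cache: [mango pig ant]
  29. access mango: HIT. Next use of mango: never. Cache: [mango pig ant]
  30. access pig: HIT. Next use of pig: step 31. Cache: [mango pig ant]
  31. access pig: HIT. Next use of pig: never. Cache: [mango pig ant]
  32. access ant: HIT. Next use of ant: never. Cache: [mango pig ant]
  33. access ram: MISS, evict mango (next use: never). Cache: [pig ant ram]
Total: 27 hits, 6 misses, 3 evictions

Answer: 3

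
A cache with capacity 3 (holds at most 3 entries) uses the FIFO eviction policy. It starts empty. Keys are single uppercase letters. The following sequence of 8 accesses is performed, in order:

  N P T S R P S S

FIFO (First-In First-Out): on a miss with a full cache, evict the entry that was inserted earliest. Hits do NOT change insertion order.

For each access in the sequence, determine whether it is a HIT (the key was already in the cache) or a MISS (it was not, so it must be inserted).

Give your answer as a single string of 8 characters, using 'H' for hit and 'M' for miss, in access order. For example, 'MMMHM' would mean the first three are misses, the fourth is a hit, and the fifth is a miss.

Answer: MMMMMMHH

Derivation:
FIFO simulation (capacity=3):
  1. access N: MISS. Cache (old->new): [N]
  2. access P: MISS. Cache (old->new): [N P]
  3. access T: MISS. Cache (old->new): [N P T]
  4. access S: MISS, evict N. Cache (old->new): [P T S]
  5. access R: MISS, evict P. Cache (old->new): [T S R]
  6. access P: MISS, evict T. Cache (old->new): [S R P]
  7. access S: HIT. Cache (old->new): [S R P]
  8. access S: HIT. Cache (old->new): [S R P]
Total: 2 hits, 6 misses, 3 evictions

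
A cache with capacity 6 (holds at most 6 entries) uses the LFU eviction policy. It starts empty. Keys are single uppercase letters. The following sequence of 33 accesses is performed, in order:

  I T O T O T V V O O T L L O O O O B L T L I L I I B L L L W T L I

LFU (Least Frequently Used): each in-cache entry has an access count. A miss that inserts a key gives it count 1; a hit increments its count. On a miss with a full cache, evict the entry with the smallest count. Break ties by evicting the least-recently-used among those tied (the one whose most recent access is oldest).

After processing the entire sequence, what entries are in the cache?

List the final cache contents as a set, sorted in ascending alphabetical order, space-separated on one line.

Answer: B I L O T W

Derivation:
LFU simulation (capacity=6):
  1. access I: MISS. Cache: [I(c=1)]
  2. access T: MISS. Cache: [I(c=1) T(c=1)]
  3. access O: MISS. Cache: [I(c=1) T(c=1) O(c=1)]
  4. access T: HIT, count now 2. Cache: [I(c=1) O(c=1) T(c=2)]
  5. access O: HIT, count now 2. Cache: [I(c=1) T(c=2) O(c=2)]
  6. access T: HIT, count now 3. Cache: [I(c=1) O(c=2) T(c=3)]
  7. access V: MISS. Cache: [I(c=1) V(c=1) O(c=2) T(c=3)]
  8. access V: HIT, count now 2. Cache: [I(c=1) O(c=2) V(c=2) T(c=3)]
  9. access O: HIT, count now 3. Cache: [I(c=1) V(c=2) T(c=3) O(c=3)]
  10. access O: HIT, count now 4. Cache: [I(c=1) V(c=2) T(c=3) O(c=4)]
  11. access T: HIT, count now 4. Cache: [I(c=1) V(c=2) O(c=4) T(c=4)]
  12. access L: MISS. Cache: [I(c=1) L(c=1) V(c=2) O(c=4) T(c=4)]
  13. access L: HIT, count now 2. Cache: [I(c=1) V(c=2) L(c=2) O(c=4) T(c=4)]
  14. access O: HIT, count now 5. Cache: [I(c=1) V(c=2) L(c=2) T(c=4) O(c=5)]
  15. access O: HIT, count now 6. Cache: [I(c=1) V(c=2) L(c=2) T(c=4) O(c=6)]
  16. access O: HIT, count now 7. Cache: [I(c=1) V(c=2) L(c=2) T(c=4) O(c=7)]
  17. access O: HIT, count now 8. Cache: [I(c=1) V(c=2) L(c=2) T(c=4) O(c=8)]
  18. access B: MISS. Cache: [I(c=1) B(c=1) V(c=2) L(c=2) T(c=4) O(c=8)]
  19. access L: HIT, count now 3. Cache: [I(c=1) B(c=1) V(c=2) L(c=3) T(c=4) O(c=8)]
  20. access T: HIT, count now 5. Cache: [I(c=1) B(c=1) V(c=2) L(c=3) T(c=5) O(c=8)]
  21. access L: HIT, count now 4. Cache: [I(c=1) B(c=1) V(c=2) L(c=4) T(c=5) O(c=8)]
  22. access I: HIT, count now 2. Cache: [B(c=1) V(c=2) I(c=2) L(c=4) T(c=5) O(c=8)]
  23. access L: HIT, count now 5. Cache: [B(c=1) V(c=2) I(c=2) T(c=5) L(c=5) O(c=8)]
  24. access I: HIT, count now 3. Cache: [B(c=1) V(c=2) I(c=3) T(c=5) L(c=5) O(c=8)]
  25. access I: HIT, count now 4. Cache: [B(c=1) V(c=2) I(c=4) T(c=5) L(c=5) O(c=8)]
  26. access B: HIT, count now 2. Cache: [V(c=2) B(c=2) I(c=4) T(c=5) L(c=5) O(c=8)]
  27. access L: HIT, count now 6. Cache: [V(c=2) B(c=2) I(c=4) T(c=5) L(c=6) O(c=8)]
  28. access L: HIT, count now 7. Cache: [V(c=2) B(c=2) I(c=4) T(c=5) L(c=7) O(c=8)]
  29. access L: HIT, count now 8. Cache: [V(c=2) B(c=2) I(c=4) T(c=5) O(c=8) L(c=8)]
  30. access W: MISS, evict V(c=2). Cache: [W(c=1) B(c=2) I(c=4) T(c=5) O(c=8) L(c=8)]
  31. access T: HIT, count now 6. Cache: [W(c=1) B(c=2) I(c=4) T(c=6) O(c=8) L(c=8)]
  32. access L: HIT, count now 9. Cache: [W(c=1) B(c=2) I(c=4) T(c=6) O(c=8) L(c=9)]
  33. access I: HIT, count now 5. Cache: [W(c=1) B(c=2) I(c=5) T(c=6) O(c=8) L(c=9)]
Total: 26 hits, 7 misses, 1 evictions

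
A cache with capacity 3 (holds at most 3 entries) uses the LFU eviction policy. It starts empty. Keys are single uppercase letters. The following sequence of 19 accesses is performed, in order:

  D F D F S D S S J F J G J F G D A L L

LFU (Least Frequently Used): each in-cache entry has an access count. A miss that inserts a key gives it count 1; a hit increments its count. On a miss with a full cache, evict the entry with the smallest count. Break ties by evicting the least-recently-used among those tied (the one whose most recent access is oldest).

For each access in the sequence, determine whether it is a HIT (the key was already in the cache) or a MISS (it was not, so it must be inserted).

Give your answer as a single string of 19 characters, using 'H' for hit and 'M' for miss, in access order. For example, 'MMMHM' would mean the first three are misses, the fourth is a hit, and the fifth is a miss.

Answer: MMHHMHHHMMMMMMMHMMH

Derivation:
LFU simulation (capacity=3):
  1. access D: MISS. Cache: [D(c=1)]
  2. access F: MISS. Cache: [D(c=1) F(c=1)]
  3. access D: HIT, count now 2. Cache: [F(c=1) D(c=2)]
  4. access F: HIT, count now 2. Cache: [D(c=2) F(c=2)]
  5. access S: MISS. Cache: [S(c=1) D(c=2) F(c=2)]
  6. access D: HIT, count now 3. Cache: [S(c=1) F(c=2) D(c=3)]
  7. access S: HIT, count now 2. Cache: [F(c=2) S(c=2) D(c=3)]
  8. access S: HIT, count now 3. Cache: [F(c=2) D(c=3) S(c=3)]
  9. access J: MISS, evict F(c=2). Cache: [J(c=1) D(c=3) S(c=3)]
  10. access F: MISS, evict J(c=1). Cache: [F(c=1) D(c=3) S(c=3)]
  11. access J: MISS, evict F(c=1). Cache: [J(c=1) D(c=3) S(c=3)]
  12. access G: MISS, evict J(c=1). Cache: [G(c=1) D(c=3) S(c=3)]
  13. access J: MISS, evict G(c=1). Cache: [J(c=1) D(c=3) S(c=3)]
  14. access F: MISS, evict J(c=1). Cache: [F(c=1) D(c=3) S(c=3)]
  15. access G: MISS, evict F(c=1). Cache: [G(c=1) D(c=3) S(c=3)]
  16. access D: HIT, count now 4. Cache: [G(c=1) S(c=3) D(c=4)]
  17. access A: MISS, evict G(c=1). Cache: [A(c=1) S(c=3) D(c=4)]
  18. access L: MISS, evict A(c=1). Cache: [L(c=1) S(c=3) D(c=4)]
  19. access L: HIT, count now 2. Cache: [L(c=2) S(c=3) D(c=4)]
Total: 7 hits, 12 misses, 9 evictions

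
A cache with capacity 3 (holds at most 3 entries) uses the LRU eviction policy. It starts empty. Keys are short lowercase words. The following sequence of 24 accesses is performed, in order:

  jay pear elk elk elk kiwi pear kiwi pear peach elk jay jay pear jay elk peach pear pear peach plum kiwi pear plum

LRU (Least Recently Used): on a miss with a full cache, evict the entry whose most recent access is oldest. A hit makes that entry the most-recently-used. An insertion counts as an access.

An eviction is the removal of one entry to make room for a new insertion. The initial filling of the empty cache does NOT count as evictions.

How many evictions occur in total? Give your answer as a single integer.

LRU simulation (capacity=3):
  1. access jay: MISS. Cache (LRU->MRU): [jay]
  2. access pear: MISS. Cache (LRU->MRU): [jay pear]
  3. access elk: MISS. Cache (LRU->MRU): [jay pear elk]
  4. access elk: HIT. Cache (LRU->MRU): [jay pear elk]
  5. access elk: HIT. Cache (LRU->MRU): [jay pear elk]
  6. access kiwi: MISS, evict jay. Cache (LRU->MRU): [pear elk kiwi]
  7. access pear: HIT. Cache (LRU->MRU): [elk kiwi pear]
  8. access kiwi: HIT. Cache (LRU->MRU): [elk pear kiwi]
  9. access pear: HIT. Cache (LRU->MRU): [elk kiwi pear]
  10. access peach: MISS, evict elk. Cache (LRU->MRU): [kiwi pear peach]
  11. access elk: MISS, evict kiwi. Cache (LRU->MRU): [pear peach elk]
  12. access jay: MISS, evict pear. Cache (LRU->MRU): [peach elk jay]
  13. access jay: HIT. Cache (LRU->MRU): [peach elk jay]
  14. access pear: MISS, evict peach. Cache (LRU->MRU): [elk jay pear]
  15. access jay: HIT. Cache (LRU->MRU): [elk pear jay]
  16. access elk: HIT. Cache (LRU->MRU): [pear jay elk]
  17. access peach: MISS, evict pear. Cache (LRU->MRU): [jay elk peach]
  18. access pear: MISS, evict jay. Cache (LRU->MRU): [elk peach pear]
  19. access pear: HIT. Cache (LRU->MRU): [elk peach pear]
  20. access peach: HIT. Cache (LRU->MRU): [elk pear peach]
  21. access plum: MISS, evict elk. Cache (LRU->MRU): [pear peach plum]
  22. access kiwi: MISS, evict pear. Cache (LRU->MRU): [peach plum kiwi]
  23. access pear: MISS, evict peach. Cache (LRU->MRU): [plum kiwi pear]
  24. access plum: HIT. Cache (LRU->MRU): [kiwi pear plum]
Total: 11 hits, 13 misses, 10 evictions

Answer: 10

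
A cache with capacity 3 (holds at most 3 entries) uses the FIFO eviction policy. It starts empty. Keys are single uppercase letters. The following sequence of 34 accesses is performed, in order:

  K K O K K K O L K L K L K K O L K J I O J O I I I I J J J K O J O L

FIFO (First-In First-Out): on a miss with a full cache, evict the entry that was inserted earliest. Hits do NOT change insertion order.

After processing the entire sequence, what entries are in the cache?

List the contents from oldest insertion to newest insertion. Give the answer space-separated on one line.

Answer: K J L

Derivation:
FIFO simulation (capacity=3):
  1. access K: MISS. Cache (old->new): [K]
  2. access K: HIT. Cache (old->new): [K]
  3. access O: MISS. Cache (old->new): [K O]
  4. access K: HIT. Cache (old->new): [K O]
  5. access K: HIT. Cache (old->new): [K O]
  6. access K: HIT. Cache (old->new): [K O]
  7. access O: HIT. Cache (old->new): [K O]
  8. access L: MISS. Cache (old->new): [K O L]
  9. access K: HIT. Cache (old->new): [K O L]
  10. access L: HIT. Cache (old->new): [K O L]
  11. access K: HIT. Cache (old->new): [K O L]
  12. access L: HIT. Cache (old->new): [K O L]
  13. access K: HIT. Cache (old->new): [K O L]
  14. access K: HIT. Cache (old->new): [K O L]
  15. access O: HIT. Cache (old->new): [K O L]
  16. access L: HIT. Cache (old->new): [K O L]
  17. access K: HIT. Cache (old->new): [K O L]
  18. access J: MISS, evict K. Cache (old->new): [O L J]
  19. access I: MISS, evict O. Cache (old->new): [L J I]
  20. access O: MISS, evict L. Cache (old->new): [J I O]
  21. access J: HIT. Cache (old->new): [J I O]
  22. access O: HIT. Cache (old->new): [J I O]
  23. access I: HIT. Cache (old->new): [J I O]
  24. access I: HIT. Cache (old->new): [J I O]
  25. access I: HIT. Cache (old->new): [J I O]
  26. access I: HIT. Cache (old->new): [J I O]
  27. access J: HIT. Cache (old->new): [J I O]
  28. access J: HIT. Cache (old->new): [J I O]
  29. access J: HIT. Cache (old->new): [J I O]
  30. access K: MISS, evict J. Cache (old->new): [I O K]
  31. access O: HIT. Cache (old->new): [I O K]
  32. access J: MISS, evict I. Cache (old->new): [O K J]
  33. access O: HIT. Cache (old->new): [O K J]
  34. access L: MISS, evict O. Cache (old->new): [K J L]
Total: 25 hits, 9 misses, 6 evictions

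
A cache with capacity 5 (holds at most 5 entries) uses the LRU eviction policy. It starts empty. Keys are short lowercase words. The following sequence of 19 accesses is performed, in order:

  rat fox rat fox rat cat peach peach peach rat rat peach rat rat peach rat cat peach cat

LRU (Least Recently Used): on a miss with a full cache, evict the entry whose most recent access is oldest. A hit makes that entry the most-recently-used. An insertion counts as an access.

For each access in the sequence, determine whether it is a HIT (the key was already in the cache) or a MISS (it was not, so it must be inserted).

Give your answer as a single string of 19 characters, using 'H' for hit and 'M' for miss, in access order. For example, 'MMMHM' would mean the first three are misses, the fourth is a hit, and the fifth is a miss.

LRU simulation (capacity=5):
  1. access rat: MISS. Cache (LRU->MRU): [rat]
  2. access fox: MISS. Cache (LRU->MRU): [rat fox]
  3. access rat: HIT. Cache (LRU->MRU): [fox rat]
  4. access fox: HIT. Cache (LRU->MRU): [rat fox]
  5. access rat: HIT. Cache (LRU->MRU): [fox rat]
  6. access cat: MISS. Cache (LRU->MRU): [fox rat cat]
  7. access peach: MISS. Cache (LRU->MRU): [fox rat cat peach]
  8. access peach: HIT. Cache (LRU->MRU): [fox rat cat peach]
  9. access peach: HIT. Cache (LRU->MRU): [fox rat cat peach]
  10. access rat: HIT. Cache (LRU->MRU): [fox cat peach rat]
  11. access rat: HIT. Cache (LRU->MRU): [fox cat peach rat]
  12. access peach: HIT. Cache (LRU->MRU): [fox cat rat peach]
  13. access rat: HIT. Cache (LRU->MRU): [fox cat peach rat]
  14. access rat: HIT. Cache (LRU->MRU): [fox cat peach rat]
  15. access peach: HIT. Cache (LRU->MRU): [fox cat rat peach]
  16. access rat: HIT. Cache (LRU->MRU): [fox cat peach rat]
  17. access cat: HIT. Cache (LRU->MRU): [fox peach rat cat]
  18. access peach: HIT. Cache (LRU->MRU): [fox rat cat peach]
  19. access cat: HIT. Cache (LRU->MRU): [fox rat peach cat]
Total: 15 hits, 4 misses, 0 evictions

Answer: MMHHHMMHHHHHHHHHHHH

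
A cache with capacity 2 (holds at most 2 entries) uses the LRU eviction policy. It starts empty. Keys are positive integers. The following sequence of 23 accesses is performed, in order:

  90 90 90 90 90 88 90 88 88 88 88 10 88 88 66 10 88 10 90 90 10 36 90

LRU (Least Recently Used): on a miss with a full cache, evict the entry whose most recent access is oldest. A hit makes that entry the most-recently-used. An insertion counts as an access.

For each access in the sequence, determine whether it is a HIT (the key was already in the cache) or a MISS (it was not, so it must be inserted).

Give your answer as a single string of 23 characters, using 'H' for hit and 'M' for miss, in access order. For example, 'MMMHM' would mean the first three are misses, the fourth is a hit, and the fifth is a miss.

Answer: MHHHHMHHHHHMHHMMMHMHHMM

Derivation:
LRU simulation (capacity=2):
  1. access 90: MISS. Cache (LRU->MRU): [90]
  2. access 90: HIT. Cache (LRU->MRU): [90]
  3. access 90: HIT. Cache (LRU->MRU): [90]
  4. access 90: HIT. Cache (LRU->MRU): [90]
  5. access 90: HIT. Cache (LRU->MRU): [90]
  6. access 88: MISS. Cache (LRU->MRU): [90 88]
  7. access 90: HIT. Cache (LRU->MRU): [88 90]
  8. access 88: HIT. Cache (LRU->MRU): [90 88]
  9. access 88: HIT. Cache (LRU->MRU): [90 88]
  10. access 88: HIT. Cache (LRU->MRU): [90 88]
  11. access 88: HIT. Cache (LRU->MRU): [90 88]
  12. access 10: MISS, evict 90. Cache (LRU->MRU): [88 10]
  13. access 88: HIT. Cache (LRU->MRU): [10 88]
  14. access 88: HIT. Cache (LRU->MRU): [10 88]
  15. access 66: MISS, evict 10. Cache (LRU->MRU): [88 66]
  16. access 10: MISS, evict 88. Cache (LRU->MRU): [66 10]
  17. access 88: MISS, evict 66. Cache (LRU->MRU): [10 88]
  18. access 10: HIT. Cache (LRU->MRU): [88 10]
  19. access 90: MISS, evict 88. Cache (LRU->MRU): [10 90]
  20. access 90: HIT. Cache (LRU->MRU): [10 90]
  21. access 10: HIT. Cache (LRU->MRU): [90 10]
  22. access 36: MISS, evict 90. Cache (LRU->MRU): [10 36]
  23. access 90: MISS, evict 10. Cache (LRU->MRU): [36 90]
Total: 14 hits, 9 misses, 7 evictions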